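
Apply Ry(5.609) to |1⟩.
-0.3307|0⟩ - 0.9437|1⟩

Ry(5.609) = [[cos(θ/2), −sin(θ/2)], [sin(θ/2), cos(θ/2)]]; θ = 5.609, cos(θ/2) ≈ -0.94372, sin(θ/2) ≈ 0.330745.
With a = amp(|0⟩) = 0 and b = amp(|1⟩) = 1:
new amp(|0⟩) = (-0.94372)·a + (-0.330745)·b = -0.3307
new amp(|1⟩) = (0.330745)·a + (-0.94372)·b = -0.9437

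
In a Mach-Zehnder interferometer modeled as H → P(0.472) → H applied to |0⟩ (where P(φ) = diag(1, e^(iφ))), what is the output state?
(0.9453 + 0.2273i)|0⟩ + (0.05467 - 0.2273i)|1⟩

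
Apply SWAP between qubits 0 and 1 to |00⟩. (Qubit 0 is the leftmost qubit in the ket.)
|00⟩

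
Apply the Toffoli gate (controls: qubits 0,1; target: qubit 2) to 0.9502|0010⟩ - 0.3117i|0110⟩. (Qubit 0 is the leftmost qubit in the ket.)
0.9502|0010⟩ - 0.3117i|0110⟩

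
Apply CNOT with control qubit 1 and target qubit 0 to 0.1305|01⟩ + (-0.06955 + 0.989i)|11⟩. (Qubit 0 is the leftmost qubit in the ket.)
(-0.06955 + 0.989i)|01⟩ + 0.1305|11⟩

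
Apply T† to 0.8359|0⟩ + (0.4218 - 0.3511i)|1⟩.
0.8359|0⟩ + (0.04999 - 0.5465i)|1⟩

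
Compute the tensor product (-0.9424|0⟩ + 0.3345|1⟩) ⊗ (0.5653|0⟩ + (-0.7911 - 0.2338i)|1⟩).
-0.5327|00⟩ + (0.7455 + 0.2203i)|01⟩ + 0.1891|10⟩ + (-0.2646 - 0.07821i)|11⟩

amp(|b₁b₂…⟩) = product of the factor amplitudes for bits b₁, b₂, …; only kets whose every factor amplitude is nonzero survive.
|00⟩: (-0.9424)(0.5653) = -0.5327
|01⟩: (-0.9424)(-0.7911 - 0.2338i) = (0.7455 + 0.2203i)
|10⟩: (0.3345)(0.5653) = 0.1891
|11⟩: (0.3345)(-0.7911 - 0.2338i) = (-0.2646 - 0.07821i)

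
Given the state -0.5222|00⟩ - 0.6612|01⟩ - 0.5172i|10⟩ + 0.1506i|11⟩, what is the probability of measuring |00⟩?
0.2727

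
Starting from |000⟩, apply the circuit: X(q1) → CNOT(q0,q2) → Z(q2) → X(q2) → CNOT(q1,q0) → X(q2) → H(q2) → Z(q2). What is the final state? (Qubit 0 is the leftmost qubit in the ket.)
1/√2|110⟩ - 1/√2|111⟩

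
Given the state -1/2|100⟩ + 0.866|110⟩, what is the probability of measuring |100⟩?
1/4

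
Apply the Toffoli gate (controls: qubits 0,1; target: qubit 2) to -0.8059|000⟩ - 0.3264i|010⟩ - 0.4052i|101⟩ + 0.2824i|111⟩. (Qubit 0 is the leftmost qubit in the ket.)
-0.8059|000⟩ - 0.3264i|010⟩ - 0.4052i|101⟩ + 0.2824i|110⟩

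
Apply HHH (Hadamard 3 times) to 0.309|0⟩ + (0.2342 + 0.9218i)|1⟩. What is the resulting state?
(0.3841 + 0.6518i)|0⟩ + (0.05289 - 0.6518i)|1⟩

H² = I, so H^3 = H: a single Hadamard. With (a, b) = (0.309, (0.2342 + 0.9218i)), H gives ((a + b)/√2, (a − b)/√2) = ((0.3841 + 0.6518i), (0.05289 - 0.6518i)).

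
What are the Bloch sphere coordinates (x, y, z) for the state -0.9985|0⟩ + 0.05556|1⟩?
(-0.111, 0, 0.9939)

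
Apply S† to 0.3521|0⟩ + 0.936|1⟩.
0.3521|0⟩ - 0.936i|1⟩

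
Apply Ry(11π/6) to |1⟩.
-0.2588|0⟩ - 0.9659|1⟩

Ry(11π/6) = [[cos(θ/2), −sin(θ/2)], [sin(θ/2), cos(θ/2)]]; θ = 11π/6, cos(θ/2) ≈ -0.965926, sin(θ/2) ≈ 0.258819.
With a = amp(|0⟩) = 0 and b = amp(|1⟩) = 1:
new amp(|0⟩) = (-0.965926)·a + (-0.258819)·b = -0.2588
new amp(|1⟩) = (0.258819)·a + (-0.965926)·b = -0.9659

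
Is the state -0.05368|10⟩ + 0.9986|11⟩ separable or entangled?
Separable

Writing the state as a|00⟩ + b|01⟩ + c|10⟩ + d|11⟩, it is a product state iff ad − bc = 0.
Here (a, b, c, d) = (0, 0, -0.05368, 0.9986): ad − bc = (0)(0.9986) − (0)(-0.05368) = 0, so the state is separable.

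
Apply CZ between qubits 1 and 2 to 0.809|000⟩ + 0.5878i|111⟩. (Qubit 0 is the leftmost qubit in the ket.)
0.809|000⟩ - 0.5878i|111⟩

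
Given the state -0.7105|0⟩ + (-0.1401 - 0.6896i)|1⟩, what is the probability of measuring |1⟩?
0.4952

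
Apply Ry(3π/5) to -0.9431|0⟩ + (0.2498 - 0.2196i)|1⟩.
(-0.7564 + 0.1777i)|0⟩ + (-0.6162 - 0.1291i)|1⟩

Ry(3π/5) = [[cos(θ/2), −sin(θ/2)], [sin(θ/2), cos(θ/2)]]; θ = 3π/5, cos(θ/2) ≈ 0.587785, sin(θ/2) ≈ 0.809017.
With a = amp(|0⟩) = -0.9431 and b = amp(|1⟩) = (0.2498 - 0.2196i):
new amp(|0⟩) = (0.587785)·a + (-0.809017)·b = (-0.7564 + 0.1777i)
new amp(|1⟩) = (0.809017)·a + (0.587785)·b = (-0.6162 - 0.1291i)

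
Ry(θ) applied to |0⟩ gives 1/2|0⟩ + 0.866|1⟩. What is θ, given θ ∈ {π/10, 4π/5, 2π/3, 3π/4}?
2π/3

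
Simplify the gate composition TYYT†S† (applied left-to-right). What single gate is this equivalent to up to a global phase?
S†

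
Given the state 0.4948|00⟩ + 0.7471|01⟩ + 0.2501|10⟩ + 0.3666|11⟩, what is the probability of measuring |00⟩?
0.2448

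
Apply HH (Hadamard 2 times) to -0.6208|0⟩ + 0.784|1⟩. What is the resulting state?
-0.6208|0⟩ + 0.784|1⟩

H² = I, so an even number of Hadamards cancels: H^2 = I and the state is unchanged.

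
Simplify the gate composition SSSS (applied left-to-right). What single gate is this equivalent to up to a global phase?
I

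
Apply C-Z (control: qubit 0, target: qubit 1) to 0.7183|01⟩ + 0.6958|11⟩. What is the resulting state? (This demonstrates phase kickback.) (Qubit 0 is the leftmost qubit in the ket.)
0.7183|01⟩ - 0.6958|11⟩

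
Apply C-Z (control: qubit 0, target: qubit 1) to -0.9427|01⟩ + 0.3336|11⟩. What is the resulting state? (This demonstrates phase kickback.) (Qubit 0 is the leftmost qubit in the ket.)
-0.9427|01⟩ - 0.3336|11⟩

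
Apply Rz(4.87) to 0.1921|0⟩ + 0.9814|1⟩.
(-0.1461 - 0.1247i)|0⟩ + (-0.7464 + 0.6372i)|1⟩

Rz(4.87) = [[e^(−iθ/2), 0], [0, e^(iθ/2)]] with e^(±iθ/2) = cos(θ/2) ± i·sin(θ/2); θ = 4.87, cos(θ/2) ≈ -0.760578, sin(θ/2) ≈ 0.649246.
With a = amp(|0⟩) = 0.1921 and b = amp(|1⟩) = 0.9814:
new amp(|0⟩) = (-0.760578 - 0.649246i)·a = (-0.1461 - 0.1247i)
new amp(|1⟩) = (-0.760578 + 0.649246i)·b = (-0.7464 + 0.6372i)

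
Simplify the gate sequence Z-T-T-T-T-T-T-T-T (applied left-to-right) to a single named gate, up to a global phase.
Z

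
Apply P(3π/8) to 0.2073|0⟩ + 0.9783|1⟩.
0.2073|0⟩ + (0.3744 + 0.9038i)|1⟩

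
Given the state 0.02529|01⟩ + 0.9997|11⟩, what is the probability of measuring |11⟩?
0.9994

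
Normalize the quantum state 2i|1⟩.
i|1⟩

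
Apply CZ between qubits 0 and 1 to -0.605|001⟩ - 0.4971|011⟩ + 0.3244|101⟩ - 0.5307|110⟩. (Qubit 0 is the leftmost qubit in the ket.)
-0.605|001⟩ - 0.4971|011⟩ + 0.3244|101⟩ + 0.5307|110⟩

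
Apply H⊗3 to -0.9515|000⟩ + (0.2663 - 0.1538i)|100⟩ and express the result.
(-0.2423 - 0.05438i)|000⟩ + (-0.2423 - 0.05438i)|001⟩ + (-0.2423 - 0.05438i)|010⟩ + (-0.2423 - 0.05438i)|011⟩ + (-0.4306 + 0.05438i)|100⟩ + (-0.4306 + 0.05438i)|101⟩ + (-0.4306 + 0.05438i)|110⟩ + (-0.4306 + 0.05438i)|111⟩

H⊗3 gives amp(|y⟩) = (1/2√2) Σ_x (−1)^(x·y) amp(|x⟩), where x·y is the number of positions in which both x and y have a 1.
|000⟩: (-0.9515 + (0.2663 - 0.1538i))/(2√2) = (-0.2423 - 0.05438i)
|001⟩: (-0.9515 + (0.2663 - 0.1538i))/(2√2) = (-0.2423 - 0.05438i)
|010⟩: (-0.9515 + (0.2663 - 0.1538i))/(2√2) = (-0.2423 - 0.05438i)
|011⟩: (-0.9515 + (0.2663 - 0.1538i))/(2√2) = (-0.2423 - 0.05438i)
|100⟩: (-0.9515 - (0.2663 - 0.1538i))/(2√2) = (-0.4306 + 0.05438i)
|101⟩: (-0.9515 - (0.2663 - 0.1538i))/(2√2) = (-0.4306 + 0.05438i)
|110⟩: (-0.9515 - (0.2663 - 0.1538i))/(2√2) = (-0.4306 + 0.05438i)
|111⟩: (-0.9515 - (0.2663 - 0.1538i))/(2√2) = (-0.4306 + 0.05438i)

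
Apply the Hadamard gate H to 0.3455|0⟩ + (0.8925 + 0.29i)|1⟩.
(0.8754 + 0.2051i)|0⟩ + (-0.3868 - 0.2051i)|1⟩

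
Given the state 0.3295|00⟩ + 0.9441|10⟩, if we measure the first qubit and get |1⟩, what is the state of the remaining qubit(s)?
|0⟩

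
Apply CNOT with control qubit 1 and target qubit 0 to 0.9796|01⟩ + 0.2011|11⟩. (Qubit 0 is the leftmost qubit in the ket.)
0.2011|01⟩ + 0.9796|11⟩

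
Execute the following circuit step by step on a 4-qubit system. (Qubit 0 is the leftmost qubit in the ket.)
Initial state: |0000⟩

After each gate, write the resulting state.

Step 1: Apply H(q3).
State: 1/√2|0000⟩ + 1/√2|0001⟩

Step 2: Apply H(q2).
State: 1/2|0000⟩ + 1/2|0001⟩ + 1/2|0010⟩ + 1/2|0011⟩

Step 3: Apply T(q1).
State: 1/2|0000⟩ + 1/2|0001⟩ + 1/2|0010⟩ + 1/2|0011⟩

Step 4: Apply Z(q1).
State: 1/2|0000⟩ + 1/2|0001⟩ + 1/2|0010⟩ + 1/2|0011⟩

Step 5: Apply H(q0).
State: 1/√8|0000⟩ + 1/√8|0001⟩ + 1/√8|0010⟩ + 1/√8|0011⟩ + 1/√8|1000⟩ + 1/√8|1001⟩ + 1/√8|1010⟩ + 1/√8|1011⟩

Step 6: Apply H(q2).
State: 1/2|0000⟩ + 1/2|0001⟩ + 1/2|1000⟩ + 1/2|1001⟩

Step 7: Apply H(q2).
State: 1/√8|0000⟩ + 1/√8|0001⟩ + 1/√8|0010⟩ + 1/√8|0011⟩ + 1/√8|1000⟩ + 1/√8|1001⟩ + 1/√8|1010⟩ + 1/√8|1011⟩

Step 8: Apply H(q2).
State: 1/2|0000⟩ + 1/2|0001⟩ + 1/2|1000⟩ + 1/2|1001⟩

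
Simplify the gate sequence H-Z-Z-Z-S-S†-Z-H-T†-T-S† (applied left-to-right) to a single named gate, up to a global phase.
S†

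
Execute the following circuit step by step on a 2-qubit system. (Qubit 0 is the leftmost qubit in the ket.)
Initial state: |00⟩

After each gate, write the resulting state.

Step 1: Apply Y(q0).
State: i|10⟩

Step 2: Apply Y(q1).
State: -|11⟩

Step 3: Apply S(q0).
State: -i|11⟩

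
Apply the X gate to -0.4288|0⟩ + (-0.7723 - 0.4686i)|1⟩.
(-0.7723 - 0.4686i)|0⟩ - 0.4288|1⟩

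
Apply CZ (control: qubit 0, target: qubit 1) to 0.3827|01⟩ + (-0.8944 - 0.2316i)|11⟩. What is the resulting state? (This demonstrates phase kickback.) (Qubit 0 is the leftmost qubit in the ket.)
0.3827|01⟩ + (0.8944 + 0.2316i)|11⟩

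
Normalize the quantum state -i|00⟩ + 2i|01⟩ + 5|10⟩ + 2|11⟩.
-0.1715i|00⟩ + 0.343i|01⟩ + 0.8575|10⟩ + 0.343|11⟩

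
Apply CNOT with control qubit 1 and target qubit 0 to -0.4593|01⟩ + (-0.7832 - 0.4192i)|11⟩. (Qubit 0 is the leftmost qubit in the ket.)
(-0.7832 - 0.4192i)|01⟩ - 0.4593|11⟩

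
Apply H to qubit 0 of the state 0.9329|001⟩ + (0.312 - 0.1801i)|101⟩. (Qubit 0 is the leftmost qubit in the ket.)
(0.8803 - 0.1273i)|001⟩ + (0.439 + 0.1273i)|101⟩

H on qubit 0 mixes each pair of kets that differ only in qubit 0: amplitudes (a, b) of (|…0…⟩, |…1…⟩) become ((a + b)/√2, (a − b)/√2). Kets absent from the input have amplitude 0.
(|001⟩, |101⟩): (a, b) = (0.9329, (0.312 - 0.1801i)) → ((0.8803 - 0.1273i), (0.439 + 0.1273i))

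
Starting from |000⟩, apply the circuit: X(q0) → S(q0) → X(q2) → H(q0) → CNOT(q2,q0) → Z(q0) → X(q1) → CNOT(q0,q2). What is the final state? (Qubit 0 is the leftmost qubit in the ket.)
-(1/√2)i|011⟩ - (1/√2)i|110⟩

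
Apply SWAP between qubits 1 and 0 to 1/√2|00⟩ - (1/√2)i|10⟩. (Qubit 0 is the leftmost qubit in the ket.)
1/√2|00⟩ - (1/√2)i|01⟩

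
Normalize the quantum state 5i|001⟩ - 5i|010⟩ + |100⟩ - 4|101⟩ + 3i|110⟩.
0.5735i|001⟩ - 0.5735i|010⟩ + 0.1147|100⟩ - 0.4588|101⟩ + 0.3441i|110⟩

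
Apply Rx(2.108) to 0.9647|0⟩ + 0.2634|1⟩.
(0.4767 - 0.229i)|0⟩ + (0.1301 - 0.8387i)|1⟩

Rx(2.108) = [[cos(θ/2), −i·sin(θ/2)], [−i·sin(θ/2), cos(θ/2)]]; θ = 2.108, cos(θ/2) ≈ 0.494097, sin(θ/2) ≈ 0.869407.
With a = amp(|0⟩) = 0.9647 and b = amp(|1⟩) = 0.2634:
new amp(|0⟩) = (0.494097)·a + (-0.869407i)·b = (0.4767 - 0.229i)
new amp(|1⟩) = (-0.869407i)·a + (0.494097)·b = (0.1301 - 0.8387i)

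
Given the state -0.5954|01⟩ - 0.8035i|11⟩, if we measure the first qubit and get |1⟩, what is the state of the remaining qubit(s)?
-i|1⟩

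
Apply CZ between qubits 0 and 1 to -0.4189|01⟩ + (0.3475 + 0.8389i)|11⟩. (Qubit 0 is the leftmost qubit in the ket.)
-0.4189|01⟩ + (-0.3475 - 0.8389i)|11⟩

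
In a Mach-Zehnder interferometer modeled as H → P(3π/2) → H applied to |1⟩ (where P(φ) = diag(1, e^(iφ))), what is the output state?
(1/2 + (1/2)i)|0⟩ + (1/2 - (1/2)i)|1⟩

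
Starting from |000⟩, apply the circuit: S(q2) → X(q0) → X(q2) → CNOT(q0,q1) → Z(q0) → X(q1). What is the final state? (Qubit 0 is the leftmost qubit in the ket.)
-|101⟩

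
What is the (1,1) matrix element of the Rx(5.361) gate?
-0.8956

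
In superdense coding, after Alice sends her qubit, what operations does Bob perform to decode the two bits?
CNOT (Alice's qubit controls Bob's), then H on Alice's qubit, then measure both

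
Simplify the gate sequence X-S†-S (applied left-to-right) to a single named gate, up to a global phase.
X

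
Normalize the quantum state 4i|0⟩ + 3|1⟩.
0.8i|0⟩ + 0.6|1⟩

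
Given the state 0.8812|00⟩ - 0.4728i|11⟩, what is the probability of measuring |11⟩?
0.2235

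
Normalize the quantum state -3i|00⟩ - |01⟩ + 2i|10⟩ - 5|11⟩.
-0.4804i|00⟩ - 0.1601|01⟩ + 0.3203i|10⟩ - 0.8006|11⟩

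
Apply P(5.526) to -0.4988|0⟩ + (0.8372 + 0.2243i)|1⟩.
-0.4988|0⟩ + (0.7625 - 0.412i)|1⟩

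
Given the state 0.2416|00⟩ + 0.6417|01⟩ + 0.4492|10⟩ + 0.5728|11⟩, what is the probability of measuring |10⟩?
0.2018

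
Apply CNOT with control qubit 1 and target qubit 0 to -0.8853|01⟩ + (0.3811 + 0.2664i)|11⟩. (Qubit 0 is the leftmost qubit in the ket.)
(0.3811 + 0.2664i)|01⟩ - 0.8853|11⟩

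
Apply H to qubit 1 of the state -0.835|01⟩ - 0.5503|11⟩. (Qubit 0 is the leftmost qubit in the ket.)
-0.5904|00⟩ + 0.5904|01⟩ - 0.3891|10⟩ + 0.3891|11⟩

H on qubit 1 mixes each pair of kets that differ only in qubit 1: amplitudes (a, b) of (|…0…⟩, |…1…⟩) become ((a + b)/√2, (a − b)/√2). Kets absent from the input have amplitude 0.
(|00⟩, |01⟩): (a, b) = (0, -0.835) → (-0.5904, 0.5904)
(|10⟩, |11⟩): (a, b) = (0, -0.5503) → (-0.3891, 0.3891)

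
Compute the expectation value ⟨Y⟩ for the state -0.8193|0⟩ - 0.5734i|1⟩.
0.9396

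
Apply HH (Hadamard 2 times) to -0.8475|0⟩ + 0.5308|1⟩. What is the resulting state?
-0.8475|0⟩ + 0.5308|1⟩

H² = I, so an even number of Hadamards cancels: H^2 = I and the state is unchanged.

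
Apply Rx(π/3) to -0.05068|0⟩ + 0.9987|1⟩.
(-0.04389 - 0.4994i)|0⟩ + (0.8649 + 0.02534i)|1⟩

Rx(π/3) = [[cos(θ/2), −i·sin(θ/2)], [−i·sin(θ/2), cos(θ/2)]]; θ = π/3, cos(θ/2) ≈ 0.866025, sin(θ/2) ≈ 0.5.
With a = amp(|0⟩) = -0.05068 and b = amp(|1⟩) = 0.9987:
new amp(|0⟩) = (0.866025)·a + (-0.5i)·b = (-0.04389 - 0.4994i)
new amp(|1⟩) = (-0.5i)·a + (0.866025)·b = (0.8649 + 0.02534i)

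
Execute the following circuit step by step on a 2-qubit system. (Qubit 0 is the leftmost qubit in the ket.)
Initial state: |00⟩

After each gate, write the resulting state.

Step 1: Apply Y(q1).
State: i|01⟩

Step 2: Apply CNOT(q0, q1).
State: i|01⟩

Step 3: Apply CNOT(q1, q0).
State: i|11⟩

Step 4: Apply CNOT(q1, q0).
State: i|01⟩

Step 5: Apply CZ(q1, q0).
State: i|01⟩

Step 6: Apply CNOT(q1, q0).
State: i|11⟩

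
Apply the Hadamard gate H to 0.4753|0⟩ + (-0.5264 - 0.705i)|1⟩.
(-0.03613 - 0.4985i)|0⟩ + (0.7083 + 0.4985i)|1⟩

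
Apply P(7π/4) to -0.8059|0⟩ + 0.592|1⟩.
-0.8059|0⟩ + (0.4186 - 0.4186i)|1⟩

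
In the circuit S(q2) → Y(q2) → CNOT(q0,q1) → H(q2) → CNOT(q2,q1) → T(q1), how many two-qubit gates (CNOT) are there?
2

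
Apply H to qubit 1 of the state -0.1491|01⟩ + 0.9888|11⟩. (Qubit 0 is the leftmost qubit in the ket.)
-0.1054|00⟩ + 0.1054|01⟩ + 0.6992|10⟩ - 0.6992|11⟩

H on qubit 1 mixes each pair of kets that differ only in qubit 1: amplitudes (a, b) of (|…0…⟩, |…1…⟩) become ((a + b)/√2, (a − b)/√2). Kets absent from the input have amplitude 0.
(|00⟩, |01⟩): (a, b) = (0, -0.1491) → (-0.1054, 0.1054)
(|10⟩, |11⟩): (a, b) = (0, 0.9888) → (0.6992, -0.6992)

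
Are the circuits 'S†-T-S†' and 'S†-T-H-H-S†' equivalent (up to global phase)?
Yes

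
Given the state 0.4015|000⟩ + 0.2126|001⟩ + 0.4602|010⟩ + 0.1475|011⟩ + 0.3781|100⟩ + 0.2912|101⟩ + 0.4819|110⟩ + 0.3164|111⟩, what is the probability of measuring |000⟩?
0.1612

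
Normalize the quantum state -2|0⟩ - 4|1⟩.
-1/√5|0⟩ - 0.8944|1⟩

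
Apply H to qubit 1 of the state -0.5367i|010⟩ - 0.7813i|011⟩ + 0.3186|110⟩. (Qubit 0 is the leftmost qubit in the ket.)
-0.3795i|000⟩ - 0.5525i|001⟩ + 0.3795i|010⟩ + 0.5525i|011⟩ + 0.2253|100⟩ - 0.2253|110⟩

H on qubit 1 mixes each pair of kets that differ only in qubit 1: amplitudes (a, b) of (|…0…⟩, |…1…⟩) become ((a + b)/√2, (a − b)/√2). Kets absent from the input have amplitude 0.
(|000⟩, |010⟩): (a, b) = (0, -0.5367i) → (-0.3795i, 0.3795i)
(|001⟩, |011⟩): (a, b) = (0, -0.7813i) → (-0.5525i, 0.5525i)
(|100⟩, |110⟩): (a, b) = (0, 0.3186) → (0.2253, -0.2253)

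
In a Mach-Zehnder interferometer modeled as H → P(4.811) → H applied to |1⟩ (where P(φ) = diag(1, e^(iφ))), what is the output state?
(0.4508 + 0.4976i)|0⟩ + (0.5492 - 0.4976i)|1⟩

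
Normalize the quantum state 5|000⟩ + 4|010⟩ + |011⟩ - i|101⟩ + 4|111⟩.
0.6509|000⟩ + 0.5208|010⟩ + 0.1302|011⟩ - 0.1302i|101⟩ + 0.5208|111⟩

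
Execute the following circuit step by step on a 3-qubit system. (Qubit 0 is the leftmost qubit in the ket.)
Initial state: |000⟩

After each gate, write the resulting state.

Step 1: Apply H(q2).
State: 1/√2|000⟩ + 1/√2|001⟩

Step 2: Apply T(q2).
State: 1/√2|000⟩ + (1/2 + (1/2)i)|001⟩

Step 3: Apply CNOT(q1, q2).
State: 1/√2|000⟩ + (1/2 + (1/2)i)|001⟩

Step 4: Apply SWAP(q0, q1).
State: 1/√2|000⟩ + (1/2 + (1/2)i)|001⟩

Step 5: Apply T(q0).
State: 1/√2|000⟩ + (1/2 + (1/2)i)|001⟩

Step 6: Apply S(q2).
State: 1/√2|000⟩ + (-1/2 + (1/2)i)|001⟩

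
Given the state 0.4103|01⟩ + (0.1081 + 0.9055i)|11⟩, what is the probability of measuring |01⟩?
0.1683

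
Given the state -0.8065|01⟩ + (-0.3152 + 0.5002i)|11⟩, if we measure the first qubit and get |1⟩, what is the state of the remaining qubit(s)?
(-0.5331 + 0.846i)|1⟩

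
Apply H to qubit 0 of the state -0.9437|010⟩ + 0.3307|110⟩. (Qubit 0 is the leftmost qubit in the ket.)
-0.4335|010⟩ - 0.9011|110⟩

H on qubit 0 mixes each pair of kets that differ only in qubit 0: amplitudes (a, b) of (|…0…⟩, |…1…⟩) become ((a + b)/√2, (a − b)/√2). Kets absent from the input have amplitude 0.
(|010⟩, |110⟩): (a, b) = (-0.9437, 0.3307) → (-0.4335, -0.9011)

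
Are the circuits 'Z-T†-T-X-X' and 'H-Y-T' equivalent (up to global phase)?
No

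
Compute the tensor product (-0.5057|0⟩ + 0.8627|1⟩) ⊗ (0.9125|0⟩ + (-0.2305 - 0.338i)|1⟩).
-0.4615|00⟩ + (0.1166 + 0.1709i)|01⟩ + 0.7872|10⟩ + (-0.1989 - 0.2916i)|11⟩

amp(|b₁b₂…⟩) = product of the factor amplitudes for bits b₁, b₂, …; only kets whose every factor amplitude is nonzero survive.
|00⟩: (-0.5057)(0.9125) = -0.4615
|01⟩: (-0.5057)(-0.2305 - 0.338i) = (0.1166 + 0.1709i)
|10⟩: (0.8627)(0.9125) = 0.7872
|11⟩: (0.8627)(-0.2305 - 0.338i) = (-0.1989 - 0.2916i)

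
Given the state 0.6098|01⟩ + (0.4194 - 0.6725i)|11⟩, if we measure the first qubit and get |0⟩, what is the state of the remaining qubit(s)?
|1⟩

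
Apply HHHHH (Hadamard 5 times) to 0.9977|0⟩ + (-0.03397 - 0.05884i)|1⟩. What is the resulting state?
(0.6815 - 0.04161i)|0⟩ + (0.7295 + 0.04161i)|1⟩

H² = I, so H^5 = H: a single Hadamard. With (a, b) = (0.9977, (-0.03397 - 0.05884i)), H gives ((a + b)/√2, (a − b)/√2) = ((0.6815 - 0.04161i), (0.7295 + 0.04161i)).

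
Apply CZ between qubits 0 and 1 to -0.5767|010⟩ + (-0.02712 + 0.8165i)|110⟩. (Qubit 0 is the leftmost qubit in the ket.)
-0.5767|010⟩ + (0.02712 - 0.8165i)|110⟩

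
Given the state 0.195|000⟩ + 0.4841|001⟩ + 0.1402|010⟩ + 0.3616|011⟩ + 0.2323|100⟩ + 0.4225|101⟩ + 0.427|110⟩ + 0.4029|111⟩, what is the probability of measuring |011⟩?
0.1308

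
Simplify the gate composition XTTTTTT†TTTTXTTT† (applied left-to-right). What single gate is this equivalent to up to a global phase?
T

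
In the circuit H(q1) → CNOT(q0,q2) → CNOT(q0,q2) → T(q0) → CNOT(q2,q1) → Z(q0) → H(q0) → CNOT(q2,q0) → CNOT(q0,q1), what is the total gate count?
9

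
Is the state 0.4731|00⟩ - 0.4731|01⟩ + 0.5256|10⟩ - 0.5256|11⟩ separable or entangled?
Separable

Writing the state as a|00⟩ + b|01⟩ + c|10⟩ + d|11⟩, it is a product state iff ad − bc = 0.
Here (a, b, c, d) = (0.4731, -0.4731, 0.5256, -0.5256): ad − bc = (0.4731)(-0.5256) − (-0.4731)(0.5256) = 0, so the state is separable.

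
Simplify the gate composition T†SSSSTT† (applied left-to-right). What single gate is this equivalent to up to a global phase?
T†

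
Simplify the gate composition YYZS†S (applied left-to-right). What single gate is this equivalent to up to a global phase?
Z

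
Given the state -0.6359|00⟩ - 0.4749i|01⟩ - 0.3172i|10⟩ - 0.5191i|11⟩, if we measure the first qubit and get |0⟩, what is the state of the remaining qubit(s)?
-0.8012|0⟩ - 0.5984i|1⟩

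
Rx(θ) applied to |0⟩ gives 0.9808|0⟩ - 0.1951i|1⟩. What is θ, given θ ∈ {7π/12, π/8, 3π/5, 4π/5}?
π/8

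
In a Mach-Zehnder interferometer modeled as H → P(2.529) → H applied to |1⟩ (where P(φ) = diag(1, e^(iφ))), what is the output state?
(0.9091 - 0.2875i)|0⟩ + (0.09092 + 0.2875i)|1⟩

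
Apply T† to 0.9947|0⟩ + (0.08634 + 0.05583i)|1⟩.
0.9947|0⟩ + (0.1005 - 0.02157i)|1⟩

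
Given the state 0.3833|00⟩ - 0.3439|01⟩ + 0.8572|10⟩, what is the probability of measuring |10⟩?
0.7348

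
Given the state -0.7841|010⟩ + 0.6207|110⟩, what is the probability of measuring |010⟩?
0.6148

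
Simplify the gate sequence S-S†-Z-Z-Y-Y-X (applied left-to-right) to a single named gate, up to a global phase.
X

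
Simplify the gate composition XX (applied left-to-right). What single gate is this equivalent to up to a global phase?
I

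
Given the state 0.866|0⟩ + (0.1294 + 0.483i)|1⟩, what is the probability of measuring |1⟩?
0.25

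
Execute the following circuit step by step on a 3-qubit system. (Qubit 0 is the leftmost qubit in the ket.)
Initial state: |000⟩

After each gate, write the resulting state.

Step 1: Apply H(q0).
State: 1/√2|000⟩ + 1/√2|100⟩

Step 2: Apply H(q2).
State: 1/2|000⟩ + 1/2|001⟩ + 1/2|100⟩ + 1/2|101⟩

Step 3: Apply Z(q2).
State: 1/2|000⟩ - 1/2|001⟩ + 1/2|100⟩ - 1/2|101⟩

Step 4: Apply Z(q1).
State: 1/2|000⟩ - 1/2|001⟩ + 1/2|100⟩ - 1/2|101⟩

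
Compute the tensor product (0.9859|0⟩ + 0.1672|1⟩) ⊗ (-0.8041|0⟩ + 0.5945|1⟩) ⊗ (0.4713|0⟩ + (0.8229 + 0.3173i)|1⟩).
-0.3736|000⟩ + (-0.6524 - 0.2515i)|001⟩ + 0.2762|010⟩ + (0.4823 + 0.186i)|011⟩ - 0.06336|100⟩ + (-0.1106 - 0.04266i)|101⟩ + 0.04685|110⟩ + (0.0818 + 0.03154i)|111⟩

amp(|b₁b₂…⟩) = product of the factor amplitudes for bits b₁, b₂, …; only kets whose every factor amplitude is nonzero survive.
|000⟩: (0.9859)(-0.8041)(0.4713) = -0.3736
|001⟩: (0.9859)(-0.8041)(0.8229 + 0.3173i) = (-0.6524 - 0.2515i)
|010⟩: (0.9859)(0.5945)(0.4713) = 0.2762
|011⟩: (0.9859)(0.5945)(0.8229 + 0.3173i) = (0.4823 + 0.186i)
|100⟩: (0.1672)(-0.8041)(0.4713) = -0.06336
|101⟩: (0.1672)(-0.8041)(0.8229 + 0.3173i) = (-0.1106 - 0.04266i)
|110⟩: (0.1672)(0.5945)(0.4713) = 0.04685
|111⟩: (0.1672)(0.5945)(0.8229 + 0.3173i) = (0.0818 + 0.03154i)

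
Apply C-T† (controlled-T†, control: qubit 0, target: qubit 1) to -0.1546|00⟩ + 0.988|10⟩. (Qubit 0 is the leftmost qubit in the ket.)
-0.1546|00⟩ + 0.988|10⟩

C-T† leaves the control-|0⟩ kets |00⟩, |01⟩ unchanged and applies T† to qubit 1 on the control-|1⟩ pair (|10⟩, |11⟩).
T† = [[1, 0], [0, (1/√2 - (1/√2)i)]].
With a = amp(|10⟩) = 0.988 and b = amp(|11⟩) = 0:
new amp(|10⟩) = (1)·a = 0.988
new amp(|11⟩) = (1/√2 - (1/√2)i)·b = 0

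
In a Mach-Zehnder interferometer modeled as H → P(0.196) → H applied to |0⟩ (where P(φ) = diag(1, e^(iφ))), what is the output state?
(0.9904 + 0.09737i)|0⟩ + (0.009573 - 0.09737i)|1⟩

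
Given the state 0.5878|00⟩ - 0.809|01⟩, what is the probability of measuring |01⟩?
0.6545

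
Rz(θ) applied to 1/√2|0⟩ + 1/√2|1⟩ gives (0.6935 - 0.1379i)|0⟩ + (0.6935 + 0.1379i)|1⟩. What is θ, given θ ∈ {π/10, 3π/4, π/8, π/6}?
π/8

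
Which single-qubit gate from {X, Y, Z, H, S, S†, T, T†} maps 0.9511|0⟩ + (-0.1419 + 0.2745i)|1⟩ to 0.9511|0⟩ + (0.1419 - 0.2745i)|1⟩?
Z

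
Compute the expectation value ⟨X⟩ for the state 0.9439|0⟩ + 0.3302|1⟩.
0.6234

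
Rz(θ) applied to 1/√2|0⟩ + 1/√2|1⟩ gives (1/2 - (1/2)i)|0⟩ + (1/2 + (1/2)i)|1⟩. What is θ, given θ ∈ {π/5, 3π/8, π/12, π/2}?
π/2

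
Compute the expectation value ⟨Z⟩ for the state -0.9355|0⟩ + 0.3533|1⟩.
0.7503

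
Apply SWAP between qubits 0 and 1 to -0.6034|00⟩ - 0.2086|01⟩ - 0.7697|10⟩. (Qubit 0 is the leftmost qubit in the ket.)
-0.6034|00⟩ - 0.7697|01⟩ - 0.2086|10⟩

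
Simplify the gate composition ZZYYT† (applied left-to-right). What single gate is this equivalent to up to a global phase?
T†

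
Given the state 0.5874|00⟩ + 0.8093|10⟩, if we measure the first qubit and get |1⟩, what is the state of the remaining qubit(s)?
|0⟩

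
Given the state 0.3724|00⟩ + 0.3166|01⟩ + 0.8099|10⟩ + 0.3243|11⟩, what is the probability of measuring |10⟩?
0.6559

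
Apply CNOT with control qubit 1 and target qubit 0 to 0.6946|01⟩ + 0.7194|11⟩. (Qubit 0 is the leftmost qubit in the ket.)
0.7194|01⟩ + 0.6946|11⟩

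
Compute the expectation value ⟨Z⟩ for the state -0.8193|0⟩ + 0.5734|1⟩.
0.3425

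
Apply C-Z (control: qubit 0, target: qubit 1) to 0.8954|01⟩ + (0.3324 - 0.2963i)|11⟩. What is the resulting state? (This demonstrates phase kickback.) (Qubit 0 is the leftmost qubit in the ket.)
0.8954|01⟩ + (-0.3324 + 0.2963i)|11⟩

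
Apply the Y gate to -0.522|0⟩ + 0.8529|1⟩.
-0.8529i|0⟩ - 0.522i|1⟩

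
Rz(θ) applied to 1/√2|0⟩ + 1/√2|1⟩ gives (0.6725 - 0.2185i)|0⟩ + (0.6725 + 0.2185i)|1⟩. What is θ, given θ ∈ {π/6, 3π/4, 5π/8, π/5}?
π/5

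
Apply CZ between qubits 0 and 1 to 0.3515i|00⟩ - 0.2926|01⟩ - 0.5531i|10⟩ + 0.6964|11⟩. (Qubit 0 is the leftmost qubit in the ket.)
0.3515i|00⟩ - 0.2926|01⟩ - 0.5531i|10⟩ - 0.6964|11⟩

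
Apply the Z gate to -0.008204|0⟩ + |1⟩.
-0.008204|0⟩ - |1⟩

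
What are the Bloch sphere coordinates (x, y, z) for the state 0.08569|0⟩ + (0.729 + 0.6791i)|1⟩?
(0.1249, 0.1164, -0.9853)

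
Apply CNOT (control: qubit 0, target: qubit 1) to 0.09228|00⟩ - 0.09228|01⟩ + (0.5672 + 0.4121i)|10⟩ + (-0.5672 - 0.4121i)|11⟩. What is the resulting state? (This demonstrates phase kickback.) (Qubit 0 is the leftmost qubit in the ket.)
0.09228|00⟩ - 0.09228|01⟩ + (-0.5672 - 0.4121i)|10⟩ + (0.5672 + 0.4121i)|11⟩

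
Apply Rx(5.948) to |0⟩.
-0.986|0⟩ - 0.1668i|1⟩

Rx(5.948) = [[cos(θ/2), −i·sin(θ/2)], [−i·sin(θ/2), cos(θ/2)]]; θ = 5.948, cos(θ/2) ≈ -0.985989, sin(θ/2) ≈ 0.166809.
With a = amp(|0⟩) = 1 and b = amp(|1⟩) = 0:
new amp(|0⟩) = (-0.985989)·a + (-0.166809i)·b = -0.986
new amp(|1⟩) = (-0.166809i)·a + (-0.985989)·b = -0.1668i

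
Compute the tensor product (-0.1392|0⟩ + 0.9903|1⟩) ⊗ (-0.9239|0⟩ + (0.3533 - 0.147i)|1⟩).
0.1286|00⟩ + (-0.04918 + 0.02046i)|01⟩ - 0.9149|10⟩ + (0.3499 - 0.1456i)|11⟩

amp(|b₁b₂…⟩) = product of the factor amplitudes for bits b₁, b₂, …; only kets whose every factor amplitude is nonzero survive.
|00⟩: (-0.1392)(-0.9239) = 0.1286
|01⟩: (-0.1392)(0.3533 - 0.147i) = (-0.04918 + 0.02046i)
|10⟩: (0.9903)(-0.9239) = -0.9149
|11⟩: (0.9903)(0.3533 - 0.147i) = (0.3499 - 0.1456i)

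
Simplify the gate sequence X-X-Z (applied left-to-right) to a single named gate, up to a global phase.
Z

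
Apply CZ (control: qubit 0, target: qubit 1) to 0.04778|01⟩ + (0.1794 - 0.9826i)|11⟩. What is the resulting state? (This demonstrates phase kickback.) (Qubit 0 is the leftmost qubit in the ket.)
0.04778|01⟩ + (-0.1794 + 0.9826i)|11⟩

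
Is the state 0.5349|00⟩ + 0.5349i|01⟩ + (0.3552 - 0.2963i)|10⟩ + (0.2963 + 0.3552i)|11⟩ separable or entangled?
Separable

Writing the state as a|00⟩ + b|01⟩ + c|10⟩ + d|11⟩, it is a product state iff ad − bc = 0.
Here (a, b, c, d) = (0.5349, 0.5349i, (0.3552 - 0.2963i), (0.2963 + 0.3552i)): ad − bc = (0.5349)(0.2963 + 0.3552i) − (0.5349i)(0.3552 - 0.2963i) = 0, so the state is separable.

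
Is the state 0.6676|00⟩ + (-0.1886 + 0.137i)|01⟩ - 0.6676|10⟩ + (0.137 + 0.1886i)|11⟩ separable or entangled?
Entangled

Writing the state as a|00⟩ + b|01⟩ + c|10⟩ + d|11⟩, it is a product state iff ad − bc = 0.
Here (a, b, c, d) = (0.6676, (-0.1886 + 0.137i), -0.6676, (0.137 + 0.1886i)): ad − bc = (0.6676)(0.137 + 0.1886i) − (-0.1886 + 0.137i)(-0.6676) = (-0.03445 + 0.2174i) ≠ 0, so the state is entangled.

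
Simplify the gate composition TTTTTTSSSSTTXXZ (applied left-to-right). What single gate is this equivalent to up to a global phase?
Z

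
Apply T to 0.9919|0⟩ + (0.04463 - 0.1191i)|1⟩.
0.9919|0⟩ + (0.1158 - 0.05266i)|1⟩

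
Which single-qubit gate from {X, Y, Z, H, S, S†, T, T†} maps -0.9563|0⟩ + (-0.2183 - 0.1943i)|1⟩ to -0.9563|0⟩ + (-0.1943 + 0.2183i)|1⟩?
S†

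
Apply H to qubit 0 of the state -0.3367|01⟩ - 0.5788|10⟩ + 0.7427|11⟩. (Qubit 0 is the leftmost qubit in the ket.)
-0.4093|00⟩ + 0.2871|01⟩ + 0.4093|10⟩ - 0.7633|11⟩

H on qubit 0 mixes each pair of kets that differ only in qubit 0: amplitudes (a, b) of (|…0…⟩, |…1…⟩) become ((a + b)/√2, (a − b)/√2). Kets absent from the input have amplitude 0.
(|00⟩, |10⟩): (a, b) = (0, -0.5788) → (-0.4093, 0.4093)
(|01⟩, |11⟩): (a, b) = (-0.3367, 0.7427) → (0.2871, -0.7633)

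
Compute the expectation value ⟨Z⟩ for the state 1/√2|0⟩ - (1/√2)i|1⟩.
0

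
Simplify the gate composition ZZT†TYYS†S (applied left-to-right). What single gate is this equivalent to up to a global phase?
I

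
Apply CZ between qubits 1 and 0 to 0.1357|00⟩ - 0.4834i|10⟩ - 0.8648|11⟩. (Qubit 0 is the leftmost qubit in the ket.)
0.1357|00⟩ - 0.4834i|10⟩ + 0.8648|11⟩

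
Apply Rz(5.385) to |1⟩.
(-0.9008 + 0.4341i)|1⟩

Rz(5.385) = [[e^(−iθ/2), 0], [0, e^(iθ/2)]] with e^(±iθ/2) = cos(θ/2) ± i·sin(θ/2); θ = 5.385, cos(θ/2) ≈ -0.900841, sin(θ/2) ≈ 0.434148.
With a = amp(|0⟩) = 0 and b = amp(|1⟩) = 1:
new amp(|0⟩) = (-0.900841 - 0.434148i)·a = 0
new amp(|1⟩) = (-0.900841 + 0.434148i)·b = (-0.9008 + 0.4341i)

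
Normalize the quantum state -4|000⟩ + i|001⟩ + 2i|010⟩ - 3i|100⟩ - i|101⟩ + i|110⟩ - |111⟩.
-0.6963|000⟩ + 0.1741i|001⟩ + 0.3482i|010⟩ - 0.5222i|100⟩ - 0.1741i|101⟩ + 0.1741i|110⟩ - 0.1741|111⟩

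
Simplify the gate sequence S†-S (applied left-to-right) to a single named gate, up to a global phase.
I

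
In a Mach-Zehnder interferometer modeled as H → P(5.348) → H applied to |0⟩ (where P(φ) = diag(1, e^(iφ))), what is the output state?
(0.7968 - 0.4024i)|0⟩ + (0.2032 + 0.4024i)|1⟩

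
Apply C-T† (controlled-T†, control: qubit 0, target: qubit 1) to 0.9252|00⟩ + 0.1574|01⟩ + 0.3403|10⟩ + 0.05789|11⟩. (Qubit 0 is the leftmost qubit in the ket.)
0.9252|00⟩ + 0.1574|01⟩ + 0.3403|10⟩ + (0.04093 - 0.04093i)|11⟩

C-T† leaves the control-|0⟩ kets |00⟩, |01⟩ unchanged and applies T† to qubit 1 on the control-|1⟩ pair (|10⟩, |11⟩).
T† = [[1, 0], [0, (1/√2 - (1/√2)i)]].
With a = amp(|10⟩) = 0.3403 and b = amp(|11⟩) = 0.05789:
new amp(|10⟩) = (1)·a = 0.3403
new amp(|11⟩) = (1/√2 - (1/√2)i)·b = (0.04093 - 0.04093i)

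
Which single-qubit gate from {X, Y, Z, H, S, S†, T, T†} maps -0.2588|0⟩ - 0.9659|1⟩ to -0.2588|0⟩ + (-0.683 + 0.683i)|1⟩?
T†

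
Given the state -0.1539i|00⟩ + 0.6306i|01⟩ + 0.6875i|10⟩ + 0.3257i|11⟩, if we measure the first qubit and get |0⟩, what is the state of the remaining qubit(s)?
-0.2371i|0⟩ + 0.9715i|1⟩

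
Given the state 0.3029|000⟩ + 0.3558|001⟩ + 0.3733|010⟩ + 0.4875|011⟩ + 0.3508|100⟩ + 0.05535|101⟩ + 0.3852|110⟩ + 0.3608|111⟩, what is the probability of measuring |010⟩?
0.1394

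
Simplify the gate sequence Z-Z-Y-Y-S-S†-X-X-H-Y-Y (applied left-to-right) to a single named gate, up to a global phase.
H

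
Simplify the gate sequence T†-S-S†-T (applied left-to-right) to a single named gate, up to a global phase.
I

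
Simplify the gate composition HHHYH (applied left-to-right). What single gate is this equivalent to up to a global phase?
Y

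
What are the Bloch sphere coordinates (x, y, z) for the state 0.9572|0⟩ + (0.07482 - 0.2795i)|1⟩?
(0.1432, -0.5351, 0.8325)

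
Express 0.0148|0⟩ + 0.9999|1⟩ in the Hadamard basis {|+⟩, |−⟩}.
0.7175|+⟩ - 0.6966|−⟩

With |ψ⟩ = α|0⟩ + β|1⟩, the Hadamard-basis coefficients are ⟨+|ψ⟩ = (α + β)/√2 and ⟨−|ψ⟩ = (α − β)/√2.
Here α = 0.0148, β = 0.9999: (α + β)/√2 = 0.7175, (α − β)/√2 = -0.6966.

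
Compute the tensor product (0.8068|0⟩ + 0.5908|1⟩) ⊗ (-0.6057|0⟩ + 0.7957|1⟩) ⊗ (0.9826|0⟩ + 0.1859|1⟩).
-0.4802|000⟩ - 0.09085|001⟩ + 0.6308|010⟩ + 0.1193|011⟩ - 0.3516|100⟩ - 0.06652|101⟩ + 0.4619|110⟩ + 0.08739|111⟩

amp(|b₁b₂…⟩) = product of the factor amplitudes for bits b₁, b₂, …; only kets whose every factor amplitude is nonzero survive.
|000⟩: (0.8068)(-0.6057)(0.9826) = -0.4802
|001⟩: (0.8068)(-0.6057)(0.1859) = -0.09085
|010⟩: (0.8068)(0.7957)(0.9826) = 0.6308
|011⟩: (0.8068)(0.7957)(0.1859) = 0.1193
|100⟩: (0.5908)(-0.6057)(0.9826) = -0.3516
|101⟩: (0.5908)(-0.6057)(0.1859) = -0.06652
|110⟩: (0.5908)(0.7957)(0.9826) = 0.4619
|111⟩: (0.5908)(0.7957)(0.1859) = 0.08739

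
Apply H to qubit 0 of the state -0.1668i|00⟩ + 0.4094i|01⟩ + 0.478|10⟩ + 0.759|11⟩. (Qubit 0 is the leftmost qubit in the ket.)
(0.338 - 0.1179i)|00⟩ + (0.5367 + 0.2895i)|01⟩ + (-0.338 - 0.1179i)|10⟩ + (-0.5367 + 0.2895i)|11⟩

H on qubit 0 mixes each pair of kets that differ only in qubit 0: amplitudes (a, b) of (|…0…⟩, |…1…⟩) become ((a + b)/√2, (a − b)/√2). Kets absent from the input have amplitude 0.
(|00⟩, |10⟩): (a, b) = (-0.1668i, 0.478) → ((0.338 - 0.1179i), (-0.338 - 0.1179i))
(|01⟩, |11⟩): (a, b) = (0.4094i, 0.759) → ((0.5367 + 0.2895i), (-0.5367 + 0.2895i))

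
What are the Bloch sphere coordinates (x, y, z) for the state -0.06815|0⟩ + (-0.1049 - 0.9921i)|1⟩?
(0.0143, 0.1352, -0.9906)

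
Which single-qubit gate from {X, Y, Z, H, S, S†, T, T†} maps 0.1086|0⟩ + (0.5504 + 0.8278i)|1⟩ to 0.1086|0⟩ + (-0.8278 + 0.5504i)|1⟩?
S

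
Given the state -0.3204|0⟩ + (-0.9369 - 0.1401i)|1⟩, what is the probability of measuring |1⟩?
0.8974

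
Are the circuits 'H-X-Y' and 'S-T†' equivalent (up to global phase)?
No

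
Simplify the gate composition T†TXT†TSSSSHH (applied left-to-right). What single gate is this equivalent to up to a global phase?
X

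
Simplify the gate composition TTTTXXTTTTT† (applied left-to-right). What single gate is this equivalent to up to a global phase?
T†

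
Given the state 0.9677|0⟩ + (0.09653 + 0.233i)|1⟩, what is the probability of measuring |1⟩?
0.06361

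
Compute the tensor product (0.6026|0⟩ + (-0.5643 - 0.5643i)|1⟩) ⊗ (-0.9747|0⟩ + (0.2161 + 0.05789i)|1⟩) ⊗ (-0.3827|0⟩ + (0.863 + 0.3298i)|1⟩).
0.2248|000⟩ + (-0.5069 - 0.1937i)|001⟩ + (-0.04984 - 0.01335i)|010⟩ + (0.1009 + 0.07305i)|011⟩ + (-0.2105 - 0.2105i)|100⟩ + (0.2933 + 0.6561i)|101⟩ + (0.03417 + 0.05917i)|110⟩ + (-0.02606 - 0.1629i)|111⟩

amp(|b₁b₂…⟩) = product of the factor amplitudes for bits b₁, b₂, …; only kets whose every factor amplitude is nonzero survive.
|000⟩: (0.6026)(-0.9747)(-0.3827) = 0.2248
|001⟩: (0.6026)(-0.9747)(0.863 + 0.3298i) = (-0.5069 - 0.1937i)
|010⟩: (0.6026)(0.2161 + 0.05789i)(-0.3827) = (-0.04984 - 0.01335i)
|011⟩: (0.6026)(0.2161 + 0.05789i)(0.863 + 0.3298i) = (0.1009 + 0.07305i)
|100⟩: (-0.5643 - 0.5643i)(-0.9747)(-0.3827) = (-0.2105 - 0.2105i)
|101⟩: (-0.5643 - 0.5643i)(-0.9747)(0.863 + 0.3298i) = (0.2933 + 0.6561i)
|110⟩: (-0.5643 - 0.5643i)(0.2161 + 0.05789i)(-0.3827) = (0.03417 + 0.05917i)
|111⟩: (-0.5643 - 0.5643i)(0.2161 + 0.05789i)(0.863 + 0.3298i) = (-0.02606 - 0.1629i)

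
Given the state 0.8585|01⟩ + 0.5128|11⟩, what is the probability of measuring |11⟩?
0.263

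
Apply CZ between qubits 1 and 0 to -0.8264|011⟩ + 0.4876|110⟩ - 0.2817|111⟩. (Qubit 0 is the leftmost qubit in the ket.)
-0.8264|011⟩ - 0.4876|110⟩ + 0.2817|111⟩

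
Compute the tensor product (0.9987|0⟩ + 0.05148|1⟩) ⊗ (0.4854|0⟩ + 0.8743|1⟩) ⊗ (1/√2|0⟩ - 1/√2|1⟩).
0.3428|000⟩ - 0.3428|001⟩ + 0.6174|010⟩ - 0.6174|011⟩ + 0.01767|100⟩ - 0.01767|101⟩ + 0.03183|110⟩ - 0.03183|111⟩

amp(|b₁b₂…⟩) = product of the factor amplitudes for bits b₁, b₂, …; only kets whose every factor amplitude is nonzero survive.
|000⟩: (0.9987)(0.4854)(1/√2) = 0.3428
|001⟩: (0.9987)(0.4854)(-1/√2) = -0.3428
|010⟩: (0.9987)(0.8743)(1/√2) = 0.6174
|011⟩: (0.9987)(0.8743)(-1/√2) = -0.6174
|100⟩: (0.05148)(0.4854)(1/√2) = 0.01767
|101⟩: (0.05148)(0.4854)(-1/√2) = -0.01767
|110⟩: (0.05148)(0.8743)(1/√2) = 0.03183
|111⟩: (0.05148)(0.8743)(-1/√2) = -0.03183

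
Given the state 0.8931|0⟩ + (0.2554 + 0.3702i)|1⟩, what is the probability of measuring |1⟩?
0.2023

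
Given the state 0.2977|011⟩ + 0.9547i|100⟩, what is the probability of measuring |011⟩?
0.08863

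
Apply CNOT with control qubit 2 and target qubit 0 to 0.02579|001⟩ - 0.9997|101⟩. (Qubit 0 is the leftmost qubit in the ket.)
-0.9997|001⟩ + 0.02579|101⟩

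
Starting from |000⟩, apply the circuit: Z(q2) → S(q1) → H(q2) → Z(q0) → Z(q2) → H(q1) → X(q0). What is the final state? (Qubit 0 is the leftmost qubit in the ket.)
1/2|100⟩ - 1/2|101⟩ + 1/2|110⟩ - 1/2|111⟩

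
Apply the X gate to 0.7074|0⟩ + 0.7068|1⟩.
0.7068|0⟩ + 0.7074|1⟩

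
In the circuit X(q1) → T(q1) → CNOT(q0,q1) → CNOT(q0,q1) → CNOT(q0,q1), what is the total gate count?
5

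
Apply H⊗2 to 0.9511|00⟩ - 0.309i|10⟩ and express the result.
(0.4756 - 0.1545i)|00⟩ + (0.4756 - 0.1545i)|01⟩ + (0.4756 + 0.1545i)|10⟩ + (0.4756 + 0.1545i)|11⟩

H⊗2 gives amp(|y⟩) = (1/2) Σ_x (−1)^(x·y) amp(|x⟩), where x·y is the number of positions in which both x and y have a 1.
|00⟩: (0.9511 - 0.309i)/2 = (0.4756 - 0.1545i)
|01⟩: (0.9511 - 0.309i)/2 = (0.4756 - 0.1545i)
|10⟩: (0.9511 + 0.309i)/2 = (0.4756 + 0.1545i)
|11⟩: (0.9511 + 0.309i)/2 = (0.4756 + 0.1545i)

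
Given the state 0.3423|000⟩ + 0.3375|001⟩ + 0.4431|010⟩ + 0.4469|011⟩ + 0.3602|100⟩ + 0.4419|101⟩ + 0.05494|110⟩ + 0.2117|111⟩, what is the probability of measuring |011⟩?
0.1997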